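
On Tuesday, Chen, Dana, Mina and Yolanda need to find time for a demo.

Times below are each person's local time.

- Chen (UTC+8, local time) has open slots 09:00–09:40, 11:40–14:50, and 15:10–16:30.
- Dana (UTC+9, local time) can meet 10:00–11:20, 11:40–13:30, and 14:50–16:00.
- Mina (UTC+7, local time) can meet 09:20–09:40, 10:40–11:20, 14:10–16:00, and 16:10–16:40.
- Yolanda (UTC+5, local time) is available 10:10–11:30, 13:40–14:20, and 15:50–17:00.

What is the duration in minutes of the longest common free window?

Chen → UTC: 01:00–01:40, 03:40–06:50, 07:10–08:30.
Dana → UTC: 01:00–02:20, 02:40–04:30, 05:50–07:00.
Mina → UTC: 02:20–02:40, 03:40–04:20, 07:10–09:00, 09:10–09:40.
Yolanda → UTC: 05:10–06:30, 08:40–09:20, 10:50–12:00.
Chen ∩ Dana: 01:00–01:40, 03:40–04:30, 05:50–06:50.
Chen ∩ Dana ∩ Mina: 03:40–04:20.
Chen ∩ Dana ∩ Mina ∩ Yolanda: (none).
No common window.

0 minutes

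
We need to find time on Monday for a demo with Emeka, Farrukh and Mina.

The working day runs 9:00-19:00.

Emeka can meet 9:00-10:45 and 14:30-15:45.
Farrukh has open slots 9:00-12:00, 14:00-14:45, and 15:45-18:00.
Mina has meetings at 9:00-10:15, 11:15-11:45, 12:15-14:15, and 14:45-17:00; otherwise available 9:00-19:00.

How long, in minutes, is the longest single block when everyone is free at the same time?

30 minutes

Mina free within 09:00–19:00: 10:15–11:15, 11:45–12:15, 14:15–14:45, 17:00–19:00.
Emeka ∩ Farrukh: 09:00–10:45, 14:30–14:45.
Emeka ∩ Farrukh ∩ Mina: 10:15–10:45, 14:30–14:45.
Common window lengths: 30, 15 min; longest is 30.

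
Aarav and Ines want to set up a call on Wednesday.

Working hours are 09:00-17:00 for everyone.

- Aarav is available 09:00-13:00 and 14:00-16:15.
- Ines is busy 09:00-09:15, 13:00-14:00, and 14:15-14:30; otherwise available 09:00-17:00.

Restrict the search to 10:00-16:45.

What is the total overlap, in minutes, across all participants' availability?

Ines free within 09:00–17:00: 09:15–13:00, 14:00–14:15, 14:30–17:00.
Aarav ∩ Ines: 09:15–13:00, 14:00–14:15, 14:30–16:15.
Restricted to 10:00–16:45: 10:00–13:00, 14:00–14:15, 14:30–16:15.
Total common minutes: 180 + 15 + 105 = 300.

300 minutes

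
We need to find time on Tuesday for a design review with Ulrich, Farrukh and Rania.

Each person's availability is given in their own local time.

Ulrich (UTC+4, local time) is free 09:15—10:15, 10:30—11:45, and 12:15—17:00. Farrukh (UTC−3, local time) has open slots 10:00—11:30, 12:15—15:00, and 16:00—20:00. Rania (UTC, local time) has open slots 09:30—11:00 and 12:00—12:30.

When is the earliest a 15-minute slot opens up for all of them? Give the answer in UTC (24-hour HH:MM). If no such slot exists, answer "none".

none

Ulrich → UTC: 05:15–06:15, 06:30–07:45, 08:15–13:00.
Farrukh → UTC: 13:00–14:30, 15:15–18:00, 19:00–23:00.
Rania → UTC: 09:30–11:00, 12:00–12:30.
Ulrich ∩ Farrukh: (none).
Ulrich ∩ Farrukh ∩ Rania: (none).
Windows ≥ 15 min: (none).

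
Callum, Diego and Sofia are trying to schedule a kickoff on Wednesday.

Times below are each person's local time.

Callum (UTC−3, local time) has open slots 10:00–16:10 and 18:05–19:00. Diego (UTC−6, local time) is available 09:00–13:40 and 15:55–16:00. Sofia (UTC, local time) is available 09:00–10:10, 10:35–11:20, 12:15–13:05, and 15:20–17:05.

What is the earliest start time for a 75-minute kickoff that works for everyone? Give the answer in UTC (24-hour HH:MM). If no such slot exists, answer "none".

15:20

Callum → UTC: 13:00–19:10, 21:05–22:00.
Diego → UTC: 15:00–19:40, 21:55–22:00.
Sofia → UTC: 09:00–10:10, 10:35–11:20, 12:15–13:05, 15:20–17:05.
Callum ∩ Diego: 15:00–19:10, 21:55–22:00.
Callum ∩ Diego ∩ Sofia: 15:20–17:05.
Windows ≥ 75 min: 15:20–17:05.
Earliest such window starts at 15:20.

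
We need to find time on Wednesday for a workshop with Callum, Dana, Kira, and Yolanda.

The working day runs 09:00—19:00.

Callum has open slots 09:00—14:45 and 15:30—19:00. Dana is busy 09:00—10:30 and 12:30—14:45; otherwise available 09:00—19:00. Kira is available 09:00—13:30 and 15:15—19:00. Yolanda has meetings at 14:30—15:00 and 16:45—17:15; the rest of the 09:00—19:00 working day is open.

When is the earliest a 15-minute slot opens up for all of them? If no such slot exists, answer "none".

Dana free within 09:00–19:00: 10:30–12:30, 14:45–19:00.
Yolanda free within 09:00–19:00: 09:00–14:30, 15:00–16:45, 17:15–19:00.
Callum ∩ Dana: 10:30–12:30, 15:30–19:00.
Callum ∩ Dana ∩ Kira: 10:30–12:30, 15:30–19:00.
Callum ∩ Dana ∩ Kira ∩ Yolanda: 10:30–12:30, 15:30–16:45, 17:15–19:00.
Windows ≥ 15 min: 10:30–12:30, 15:30–16:45, 17:15–19:00.
Earliest such window starts at 10:30.

10:30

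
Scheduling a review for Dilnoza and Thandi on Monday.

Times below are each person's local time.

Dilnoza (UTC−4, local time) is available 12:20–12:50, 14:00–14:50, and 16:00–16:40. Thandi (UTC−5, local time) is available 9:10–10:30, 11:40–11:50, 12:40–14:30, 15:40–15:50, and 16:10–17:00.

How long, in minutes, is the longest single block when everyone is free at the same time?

Dilnoza → UTC: 16:20–16:50, 18:00–18:50, 20:00–20:40.
Thandi → UTC: 14:10–15:30, 16:40–16:50, 17:40–19:30, 20:40–20:50, 21:10–22:00.
Dilnoza ∩ Thandi: 16:40–16:50, 18:00–18:50.
Common window lengths: 10, 50 min; longest is 50.

50 minutes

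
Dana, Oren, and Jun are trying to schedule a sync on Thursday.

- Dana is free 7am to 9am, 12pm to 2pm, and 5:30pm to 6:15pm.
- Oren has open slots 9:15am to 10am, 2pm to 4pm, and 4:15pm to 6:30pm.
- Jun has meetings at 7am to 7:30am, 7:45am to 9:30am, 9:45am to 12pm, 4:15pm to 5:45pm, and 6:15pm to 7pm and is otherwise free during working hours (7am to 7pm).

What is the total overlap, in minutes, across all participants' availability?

Jun free within 07:00–19:00: 07:30–07:45, 09:30–09:45, 12:00–16:15, 17:45–18:15.
Dana ∩ Oren: 17:30–18:15.
Dana ∩ Oren ∩ Jun: 17:45–18:15.
Total common minutes: 30.

30 minutes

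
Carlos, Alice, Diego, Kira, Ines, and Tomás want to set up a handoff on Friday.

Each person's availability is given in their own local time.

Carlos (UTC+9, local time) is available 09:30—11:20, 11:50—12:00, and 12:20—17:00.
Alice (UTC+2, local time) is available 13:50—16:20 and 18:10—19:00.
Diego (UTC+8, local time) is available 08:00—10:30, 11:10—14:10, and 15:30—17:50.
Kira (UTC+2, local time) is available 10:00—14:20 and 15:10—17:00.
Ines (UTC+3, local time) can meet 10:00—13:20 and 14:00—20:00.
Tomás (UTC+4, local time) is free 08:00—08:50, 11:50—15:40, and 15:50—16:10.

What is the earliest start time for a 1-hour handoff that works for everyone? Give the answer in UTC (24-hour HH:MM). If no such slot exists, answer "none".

Carlos → UTC: 00:30–02:20, 02:50–03:00, 03:20–08:00.
Alice → UTC: 11:50–14:20, 16:10–17:00.
Diego → UTC: 00:00–02:30, 03:10–06:10, 07:30–09:50.
Kira → UTC: 08:00–12:20, 13:10–15:00.
Ines → UTC: 07:00–10:20, 11:00–17:00.
Tomás → UTC: 04:00–04:50, 07:50–11:40, 11:50–12:10.
Carlos ∩ Alice: (none).
Carlos ∩ Alice ∩ Diego: (none).
Carlos ∩ Alice ∩ Diego ∩ Kira: (none).
Carlos ∩ Alice ∩ Diego ∩ Kira ∩ Ines: (none).
Carlos ∩ Alice ∩ Diego ∩ Kira ∩ Ines ∩ Tomás: (none).
Windows ≥ 60 min: (none).

none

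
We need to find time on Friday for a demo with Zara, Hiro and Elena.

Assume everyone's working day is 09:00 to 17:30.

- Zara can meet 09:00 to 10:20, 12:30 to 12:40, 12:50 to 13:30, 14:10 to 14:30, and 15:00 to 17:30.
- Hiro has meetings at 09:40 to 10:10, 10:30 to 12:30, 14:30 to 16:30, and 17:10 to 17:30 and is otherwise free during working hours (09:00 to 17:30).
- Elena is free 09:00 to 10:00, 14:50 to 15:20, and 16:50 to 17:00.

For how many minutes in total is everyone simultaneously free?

Hiro free within 09:00–17:30: 09:00–09:40, 10:10–10:30, 12:30–14:30, 16:30–17:10.
Zara ∩ Hiro: 09:00–09:40, 10:10–10:20, 12:30–12:40, 12:50–13:30, 14:10–14:30, 16:30–17:10.
Zara ∩ Hiro ∩ Elena: 09:00–09:40, 16:50–17:00.
Total common minutes: 40 + 10 = 50.

50 minutes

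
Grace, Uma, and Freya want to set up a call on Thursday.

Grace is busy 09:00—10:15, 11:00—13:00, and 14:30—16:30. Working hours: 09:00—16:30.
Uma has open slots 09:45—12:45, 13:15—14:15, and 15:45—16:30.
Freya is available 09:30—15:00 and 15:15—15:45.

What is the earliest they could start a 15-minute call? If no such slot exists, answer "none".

Grace free within 09:00–16:30: 10:15–11:00, 13:00–14:30.
Grace ∩ Uma: 10:15–11:00, 13:15–14:15.
Grace ∩ Uma ∩ Freya: 10:15–11:00, 13:15–14:15.
Windows ≥ 15 min: 10:15–11:00, 13:15–14:15.
Earliest such window starts at 10:15.

10:15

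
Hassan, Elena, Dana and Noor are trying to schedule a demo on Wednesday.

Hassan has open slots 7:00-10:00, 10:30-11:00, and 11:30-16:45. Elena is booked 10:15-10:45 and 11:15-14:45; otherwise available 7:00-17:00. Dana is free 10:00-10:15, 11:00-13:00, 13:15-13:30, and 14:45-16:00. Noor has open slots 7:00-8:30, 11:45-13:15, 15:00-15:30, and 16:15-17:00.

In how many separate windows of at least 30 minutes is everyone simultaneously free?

1

Elena free within 07:00–17:00: 07:00–10:15, 10:45–11:15, 14:45–17:00.
Hassan ∩ Elena: 07:00–10:00, 10:45–11:00, 14:45–16:45.
Hassan ∩ Elena ∩ Dana: 14:45–16:00.
Hassan ∩ Elena ∩ Dana ∩ Noor: 15:00–15:30.
Windows ≥ 30 min: 15:00–15:30.
That's 1 window.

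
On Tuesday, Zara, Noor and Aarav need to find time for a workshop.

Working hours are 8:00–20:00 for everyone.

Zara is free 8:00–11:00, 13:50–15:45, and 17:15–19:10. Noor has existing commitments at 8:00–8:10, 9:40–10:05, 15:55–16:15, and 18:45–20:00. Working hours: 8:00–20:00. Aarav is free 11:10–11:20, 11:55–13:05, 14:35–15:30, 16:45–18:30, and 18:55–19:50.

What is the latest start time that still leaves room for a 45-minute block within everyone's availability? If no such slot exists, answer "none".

Noor free within 08:00–20:00: 08:10–09:40, 10:05–15:55, 16:15–18:45.
Zara ∩ Noor: 08:10–09:40, 10:05–11:00, 13:50–15:45, 17:15–18:45.
Zara ∩ Noor ∩ Aarav: 14:35–15:30, 17:15–18:30.
Windows ≥ 45 min: 14:35–15:30, 17:15–18:30.
Latest start in the last window 17:15–18:30 is 18:30 − 45 min = 17:45.

17:45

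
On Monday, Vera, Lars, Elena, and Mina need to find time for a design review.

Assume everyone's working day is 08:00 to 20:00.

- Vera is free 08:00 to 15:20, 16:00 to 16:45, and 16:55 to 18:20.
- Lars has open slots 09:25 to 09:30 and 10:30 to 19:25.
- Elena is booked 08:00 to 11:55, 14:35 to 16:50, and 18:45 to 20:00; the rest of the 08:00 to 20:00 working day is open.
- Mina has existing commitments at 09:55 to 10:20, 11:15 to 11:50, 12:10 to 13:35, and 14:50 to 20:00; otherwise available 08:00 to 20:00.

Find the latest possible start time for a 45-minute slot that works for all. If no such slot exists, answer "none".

Elena free within 08:00–20:00: 11:55–14:35, 16:50–18:45.
Mina free within 08:00–20:00: 08:00–09:55, 10:20–11:15, 11:50–12:10, 13:35–14:50.
Vera ∩ Lars: 09:25–09:30, 10:30–15:20, 16:00–16:45, 16:55–18:20.
Vera ∩ Lars ∩ Elena: 11:55–14:35, 16:55–18:20.
Vera ∩ Lars ∩ Elena ∩ Mina: 11:55–12:10, 13:35–14:35.
Windows ≥ 45 min: 13:35–14:35.
Latest start in the last window 13:35–14:35 is 14:35 − 45 min = 13:50.

13:50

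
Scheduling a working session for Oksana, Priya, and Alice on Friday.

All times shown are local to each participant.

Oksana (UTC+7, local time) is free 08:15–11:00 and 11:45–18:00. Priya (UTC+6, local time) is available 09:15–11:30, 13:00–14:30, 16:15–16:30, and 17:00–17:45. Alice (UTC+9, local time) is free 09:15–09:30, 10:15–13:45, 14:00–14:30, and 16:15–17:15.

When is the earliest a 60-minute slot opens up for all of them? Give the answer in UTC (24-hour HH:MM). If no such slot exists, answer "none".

07:15

Oksana → UTC: 01:15–04:00, 04:45–11:00.
Priya → UTC: 03:15–05:30, 07:00–08:30, 10:15–10:30, 11:00–11:45.
Alice → UTC: 00:15–00:30, 01:15–04:45, 05:00–05:30, 07:15–08:15.
Oksana ∩ Priya: 03:15–04:00, 04:45–05:30, 07:00–08:30, 10:15–10:30.
Oksana ∩ Priya ∩ Alice: 03:15–04:00, 05:00–05:30, 07:15–08:15.
Windows ≥ 60 min: 07:15–08:15.
Earliest such window starts at 07:15.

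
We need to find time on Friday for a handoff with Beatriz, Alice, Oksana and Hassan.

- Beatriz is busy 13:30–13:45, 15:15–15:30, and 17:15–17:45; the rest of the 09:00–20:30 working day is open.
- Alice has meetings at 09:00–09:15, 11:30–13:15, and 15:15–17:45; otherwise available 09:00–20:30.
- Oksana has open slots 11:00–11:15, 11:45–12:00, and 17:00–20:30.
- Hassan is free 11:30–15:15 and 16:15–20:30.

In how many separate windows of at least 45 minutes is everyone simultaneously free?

Beatriz free within 09:00–20:30: 09:00–13:30, 13:45–15:15, 15:30–17:15, 17:45–20:30.
Alice free within 09:00–20:30: 09:15–11:30, 13:15–15:15, 17:45–20:30.
Beatriz ∩ Alice: 09:15–11:30, 13:15–13:30, 13:45–15:15, 17:45–20:30.
Beatriz ∩ Alice ∩ Oksana: 11:00–11:15, 17:45–20:30.
Beatriz ∩ Alice ∩ Oksana ∩ Hassan: 17:45–20:30.
Windows ≥ 45 min: 17:45–20:30.
That's 1 window.

1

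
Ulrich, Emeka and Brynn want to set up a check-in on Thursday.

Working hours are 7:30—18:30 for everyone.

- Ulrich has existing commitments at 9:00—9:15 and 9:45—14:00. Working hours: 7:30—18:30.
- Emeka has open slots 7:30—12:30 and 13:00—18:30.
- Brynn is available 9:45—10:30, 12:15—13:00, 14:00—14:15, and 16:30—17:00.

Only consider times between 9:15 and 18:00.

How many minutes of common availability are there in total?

45 minutes

Ulrich free within 07:30–18:30: 07:30–09:00, 09:15–09:45, 14:00–18:30.
Ulrich ∩ Emeka: 07:30–09:00, 09:15–09:45, 14:00–18:30.
Ulrich ∩ Emeka ∩ Brynn: 14:00–14:15, 16:30–17:00.
Restricted to 09:15–18:00: 14:00–14:15, 16:30–17:00.
Total common minutes: 15 + 30 = 45.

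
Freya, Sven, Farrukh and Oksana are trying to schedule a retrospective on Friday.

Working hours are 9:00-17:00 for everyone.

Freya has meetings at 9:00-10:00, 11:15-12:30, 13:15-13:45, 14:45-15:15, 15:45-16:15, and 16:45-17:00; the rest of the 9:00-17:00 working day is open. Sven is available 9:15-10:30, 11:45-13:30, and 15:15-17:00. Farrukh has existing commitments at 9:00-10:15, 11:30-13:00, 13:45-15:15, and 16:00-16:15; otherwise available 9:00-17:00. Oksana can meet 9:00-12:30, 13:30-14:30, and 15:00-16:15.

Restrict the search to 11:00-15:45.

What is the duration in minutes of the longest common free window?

30 minutes

Freya free within 09:00–17:00: 10:00–11:15, 12:30–13:15, 13:45–14:45, 15:15–15:45, 16:15–16:45.
Farrukh free within 09:00–17:00: 10:15–11:30, 13:00–13:45, 15:15–16:00, 16:15–17:00.
Freya ∩ Sven: 10:00–10:30, 12:30–13:15, 15:15–15:45, 16:15–16:45.
Freya ∩ Sven ∩ Farrukh: 10:15–10:30, 13:00–13:15, 15:15–15:45, 16:15–16:45.
Freya ∩ Sven ∩ Farrukh ∩ Oksana: 10:15–10:30, 15:15–15:45.
Restricted to 11:00–15:45: 15:15–15:45.
Single common window of 30 minutes.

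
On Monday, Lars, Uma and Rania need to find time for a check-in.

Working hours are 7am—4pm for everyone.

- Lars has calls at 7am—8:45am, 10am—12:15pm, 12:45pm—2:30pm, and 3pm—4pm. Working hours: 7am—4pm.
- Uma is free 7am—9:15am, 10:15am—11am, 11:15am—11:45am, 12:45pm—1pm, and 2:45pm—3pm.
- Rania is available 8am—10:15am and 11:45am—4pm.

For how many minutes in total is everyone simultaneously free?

45 minutes

Lars free within 07:00–16:00: 08:45–10:00, 12:15–12:45, 14:30–15:00.
Lars ∩ Uma: 08:45–09:15, 14:45–15:00.
Lars ∩ Uma ∩ Rania: 08:45–09:15, 14:45–15:00.
Total common minutes: 30 + 15 = 45.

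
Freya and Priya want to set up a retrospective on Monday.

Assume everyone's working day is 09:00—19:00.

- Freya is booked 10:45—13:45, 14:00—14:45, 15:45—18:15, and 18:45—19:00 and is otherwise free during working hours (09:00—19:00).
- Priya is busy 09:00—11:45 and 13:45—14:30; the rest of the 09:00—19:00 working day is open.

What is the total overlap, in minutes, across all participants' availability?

Freya free within 09:00–19:00: 09:00–10:45, 13:45–14:00, 14:45–15:45, 18:15–18:45.
Priya free within 09:00–19:00: 11:45–13:45, 14:30–19:00.
Freya ∩ Priya: 14:45–15:45, 18:15–18:45.
Total common minutes: 60 + 30 = 90.

90 minutes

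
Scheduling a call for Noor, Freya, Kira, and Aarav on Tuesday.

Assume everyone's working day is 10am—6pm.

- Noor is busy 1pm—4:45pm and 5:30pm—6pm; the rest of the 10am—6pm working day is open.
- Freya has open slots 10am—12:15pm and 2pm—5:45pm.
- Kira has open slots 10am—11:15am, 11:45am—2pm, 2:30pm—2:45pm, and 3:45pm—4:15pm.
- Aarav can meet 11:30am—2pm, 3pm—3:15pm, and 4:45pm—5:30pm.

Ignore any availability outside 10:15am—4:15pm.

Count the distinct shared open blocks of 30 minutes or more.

1

Noor free within 10:00–18:00: 10:00–13:00, 16:45–17:30.
Noor ∩ Freya: 10:00–12:15, 16:45–17:30.
Noor ∩ Freya ∩ Kira: 10:00–11:15, 11:45–12:15.
Noor ∩ Freya ∩ Kira ∩ Aarav: 11:45–12:15.
Restricted to 10:15–16:15: 11:45–12:15.
Windows ≥ 30 min: 11:45–12:15.
That's 1 window.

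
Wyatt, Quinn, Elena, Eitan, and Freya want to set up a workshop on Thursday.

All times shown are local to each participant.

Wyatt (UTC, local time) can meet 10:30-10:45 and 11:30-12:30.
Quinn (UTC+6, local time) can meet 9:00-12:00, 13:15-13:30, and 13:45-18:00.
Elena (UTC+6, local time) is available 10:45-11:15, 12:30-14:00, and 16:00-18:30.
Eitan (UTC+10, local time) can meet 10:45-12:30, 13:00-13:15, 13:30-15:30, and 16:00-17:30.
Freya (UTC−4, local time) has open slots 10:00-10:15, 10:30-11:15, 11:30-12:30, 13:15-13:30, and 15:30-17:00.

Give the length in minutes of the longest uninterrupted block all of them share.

Wyatt → UTC: 10:30–10:45, 11:30–12:30.
Quinn → UTC: 03:00–06:00, 07:15–07:30, 07:45–12:00.
Elena → UTC: 04:45–05:15, 06:30–08:00, 10:00–12:30.
Eitan → UTC: 00:45–02:30, 03:00–03:15, 03:30–05:30, 06:00–07:30.
Freya → UTC: 14:00–14:15, 14:30–15:15, 15:30–16:30, 17:15–17:30, 19:30–21:00.
Wyatt ∩ Quinn: 10:30–10:45, 11:30–12:00.
Wyatt ∩ Quinn ∩ Elena: 10:30–10:45, 11:30–12:00.
Wyatt ∩ Quinn ∩ Elena ∩ Eitan: (none).
Wyatt ∩ Quinn ∩ Elena ∩ Eitan ∩ Freya: (none).
No common window.

0 minutes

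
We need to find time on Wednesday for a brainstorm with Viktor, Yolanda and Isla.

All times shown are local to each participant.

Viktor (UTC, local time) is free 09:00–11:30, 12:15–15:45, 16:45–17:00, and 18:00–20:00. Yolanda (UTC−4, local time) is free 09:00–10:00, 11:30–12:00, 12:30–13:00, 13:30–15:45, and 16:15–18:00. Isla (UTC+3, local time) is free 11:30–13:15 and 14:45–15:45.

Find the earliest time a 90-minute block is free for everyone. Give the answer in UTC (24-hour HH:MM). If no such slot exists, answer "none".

Viktor → UTC: 09:00–11:30, 12:15–15:45, 16:45–17:00, 18:00–20:00.
Yolanda → UTC: 13:00–14:00, 15:30–16:00, 16:30–17:00, 17:30–19:45, 20:15–22:00.
Isla → UTC: 08:30–10:15, 11:45–12:45.
Viktor ∩ Yolanda: 13:00–14:00, 15:30–15:45, 16:45–17:00, 18:00–19:45.
Viktor ∩ Yolanda ∩ Isla: (none).
Windows ≥ 90 min: (none).

none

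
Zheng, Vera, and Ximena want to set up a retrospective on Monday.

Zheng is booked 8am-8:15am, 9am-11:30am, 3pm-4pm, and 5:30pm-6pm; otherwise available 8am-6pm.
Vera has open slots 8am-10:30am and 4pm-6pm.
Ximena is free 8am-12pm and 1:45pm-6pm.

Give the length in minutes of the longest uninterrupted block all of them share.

90 minutes

Zheng free within 08:00–18:00: 08:15–09:00, 11:30–15:00, 16:00–17:30.
Zheng ∩ Vera: 08:15–09:00, 16:00–17:30.
Zheng ∩ Vera ∩ Ximena: 08:15–09:00, 16:00–17:30.
Common window lengths: 45, 90 min; longest is 90.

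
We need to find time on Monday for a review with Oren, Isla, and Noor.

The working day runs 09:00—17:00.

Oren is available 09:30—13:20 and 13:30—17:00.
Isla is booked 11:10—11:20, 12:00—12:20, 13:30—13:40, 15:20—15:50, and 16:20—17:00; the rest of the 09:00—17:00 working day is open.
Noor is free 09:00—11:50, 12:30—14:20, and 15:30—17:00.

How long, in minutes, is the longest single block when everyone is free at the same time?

100 minutes

Isla free within 09:00–17:00: 09:00–11:10, 11:20–12:00, 12:20–13:30, 13:40–15:20, 15:50–16:20.
Oren ∩ Isla: 09:30–11:10, 11:20–12:00, 12:20–13:20, 13:40–15:20, 15:50–16:20.
Oren ∩ Isla ∩ Noor: 09:30–11:10, 11:20–11:50, 12:30–13:20, 13:40–14:20, 15:50–16:20.
Common window lengths: 100, 30, 50, 40, 30 min; longest is 100.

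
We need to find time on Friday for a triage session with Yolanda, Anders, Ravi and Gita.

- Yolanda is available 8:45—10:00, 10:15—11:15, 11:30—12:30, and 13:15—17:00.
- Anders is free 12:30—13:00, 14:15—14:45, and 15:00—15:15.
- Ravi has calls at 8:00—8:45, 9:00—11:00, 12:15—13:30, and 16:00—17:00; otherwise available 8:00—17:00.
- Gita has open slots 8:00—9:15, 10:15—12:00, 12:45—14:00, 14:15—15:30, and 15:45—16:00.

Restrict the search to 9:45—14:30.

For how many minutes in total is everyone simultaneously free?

Ravi free within 08:00–17:00: 08:45–09:00, 11:00–12:15, 13:30–16:00.
Yolanda ∩ Anders: 14:15–14:45, 15:00–15:15.
Yolanda ∩ Anders ∩ Ravi: 14:15–14:45, 15:00–15:15.
Yolanda ∩ Anders ∩ Ravi ∩ Gita: 14:15–14:45, 15:00–15:15.
Restricted to 09:45–14:30: 14:15–14:30.
Total common minutes: 15.

15 minutes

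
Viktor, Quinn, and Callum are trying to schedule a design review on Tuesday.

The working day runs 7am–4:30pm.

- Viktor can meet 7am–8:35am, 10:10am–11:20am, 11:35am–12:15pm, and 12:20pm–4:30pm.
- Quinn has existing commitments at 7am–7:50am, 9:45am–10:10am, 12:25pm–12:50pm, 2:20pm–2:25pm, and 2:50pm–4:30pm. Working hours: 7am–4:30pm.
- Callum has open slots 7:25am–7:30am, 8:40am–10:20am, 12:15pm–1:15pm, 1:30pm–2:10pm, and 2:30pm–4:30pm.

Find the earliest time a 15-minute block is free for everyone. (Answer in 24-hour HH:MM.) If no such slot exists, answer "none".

Quinn free within 07:00–16:30: 07:50–09:45, 10:10–12:25, 12:50–14:20, 14:25–14:50.
Viktor ∩ Quinn: 07:50–08:35, 10:10–11:20, 11:35–12:15, 12:20–12:25, 12:50–14:20, 14:25–14:50.
Viktor ∩ Quinn ∩ Callum: 10:10–10:20, 12:20–12:25, 12:50–13:15, 13:30–14:10, 14:30–14:50.
Windows ≥ 15 min: 12:50–13:15, 13:30–14:10, 14:30–14:50.
Earliest such window starts at 12:50.

12:50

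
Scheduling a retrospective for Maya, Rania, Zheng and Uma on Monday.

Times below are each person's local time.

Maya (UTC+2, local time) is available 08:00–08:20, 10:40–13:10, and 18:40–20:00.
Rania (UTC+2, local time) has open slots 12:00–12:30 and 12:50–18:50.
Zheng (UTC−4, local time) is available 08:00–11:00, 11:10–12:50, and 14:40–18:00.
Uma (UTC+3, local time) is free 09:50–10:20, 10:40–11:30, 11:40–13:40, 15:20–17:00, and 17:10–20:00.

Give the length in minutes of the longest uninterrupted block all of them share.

Maya → UTC: 06:00–06:20, 08:40–11:10, 16:40–18:00.
Rania → UTC: 10:00–10:30, 10:50–16:50.
Zheng → UTC: 12:00–15:00, 15:10–16:50, 18:40–22:00.
Uma → UTC: 06:50–07:20, 07:40–08:30, 08:40–10:40, 12:20–14:00, 14:10–17:00.
Maya ∩ Rania: 10:00–10:30, 10:50–11:10, 16:40–16:50.
Maya ∩ Rania ∩ Zheng: 16:40–16:50.
Maya ∩ Rania ∩ Zheng ∩ Uma: 16:40–16:50.
Single common window of 10 minutes.

10 minutes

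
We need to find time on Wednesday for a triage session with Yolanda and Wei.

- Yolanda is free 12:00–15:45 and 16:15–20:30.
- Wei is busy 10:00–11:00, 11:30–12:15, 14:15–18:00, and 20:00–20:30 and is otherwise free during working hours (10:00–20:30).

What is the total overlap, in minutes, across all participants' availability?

240 minutes

Wei free within 10:00–20:30: 11:00–11:30, 12:15–14:15, 18:00–20:00.
Yolanda ∩ Wei: 12:15–14:15, 18:00–20:00.
Total common minutes: 120 + 120 = 240.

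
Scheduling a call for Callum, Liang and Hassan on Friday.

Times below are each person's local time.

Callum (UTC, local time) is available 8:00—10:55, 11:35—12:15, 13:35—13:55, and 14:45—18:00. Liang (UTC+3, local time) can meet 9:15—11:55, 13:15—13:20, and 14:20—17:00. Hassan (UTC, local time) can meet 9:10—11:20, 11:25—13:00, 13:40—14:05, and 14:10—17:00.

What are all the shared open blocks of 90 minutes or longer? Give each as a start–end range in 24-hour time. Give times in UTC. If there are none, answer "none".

none

Callum → UTC: 08:00–10:55, 11:35–12:15, 13:35–13:55, 14:45–18:00.
Liang → UTC: 06:15–08:55, 10:15–10:20, 11:20–14:00.
Hassan → UTC: 09:10–11:20, 11:25–13:00, 13:40–14:05, 14:10–17:00.
Callum ∩ Liang: 08:00–08:55, 10:15–10:20, 11:35–12:15, 13:35–13:55.
Callum ∩ Liang ∩ Hassan: 10:15–10:20, 11:35–12:15, 13:40–13:55.
Windows ≥ 90 min: (none).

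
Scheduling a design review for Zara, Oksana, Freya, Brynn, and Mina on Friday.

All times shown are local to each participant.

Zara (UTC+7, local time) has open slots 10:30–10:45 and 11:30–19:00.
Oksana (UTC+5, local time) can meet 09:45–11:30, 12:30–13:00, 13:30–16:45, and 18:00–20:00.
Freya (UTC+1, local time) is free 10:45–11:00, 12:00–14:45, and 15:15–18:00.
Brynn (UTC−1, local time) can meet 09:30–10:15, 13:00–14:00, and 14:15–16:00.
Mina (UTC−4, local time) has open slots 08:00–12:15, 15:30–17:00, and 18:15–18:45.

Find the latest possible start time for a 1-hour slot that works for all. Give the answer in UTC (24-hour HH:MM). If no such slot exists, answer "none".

Zara → UTC: 03:30–03:45, 04:30–12:00.
Oksana → UTC: 04:45–06:30, 07:30–08:00, 08:30–11:45, 13:00–15:00.
Freya → UTC: 09:45–10:00, 11:00–13:45, 14:15–17:00.
Brynn → UTC: 10:30–11:15, 14:00–15:00, 15:15–17:00.
Mina → UTC: 12:00–16:15, 19:30–21:00, 22:15–22:45.
Zara ∩ Oksana: 04:45–06:30, 07:30–08:00, 08:30–11:45.
Zara ∩ Oksana ∩ Freya: 09:45–10:00, 11:00–11:45.
Zara ∩ Oksana ∩ Freya ∩ Brynn: 11:00–11:15.
Zara ∩ Oksana ∩ Freya ∩ Brynn ∩ Mina: (none).
Windows ≥ 60 min: (none).

none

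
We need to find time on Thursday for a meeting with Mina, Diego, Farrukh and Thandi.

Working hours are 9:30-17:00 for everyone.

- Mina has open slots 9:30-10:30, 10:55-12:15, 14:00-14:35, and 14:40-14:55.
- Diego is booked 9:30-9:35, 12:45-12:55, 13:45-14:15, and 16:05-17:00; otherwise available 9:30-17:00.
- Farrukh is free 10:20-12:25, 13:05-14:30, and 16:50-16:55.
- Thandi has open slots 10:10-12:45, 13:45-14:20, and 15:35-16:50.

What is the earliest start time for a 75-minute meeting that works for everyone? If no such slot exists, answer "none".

Diego free within 09:30–17:00: 09:35–12:45, 12:55–13:45, 14:15–16:05.
Mina ∩ Diego: 09:35–10:30, 10:55–12:15, 14:15–14:35, 14:40–14:55.
Mina ∩ Diego ∩ Farrukh: 10:20–10:30, 10:55–12:15, 14:15–14:30.
Mina ∩ Diego ∩ Farrukh ∩ Thandi: 10:20–10:30, 10:55–12:15, 14:15–14:20.
Windows ≥ 75 min: 10:55–12:15.
Earliest such window starts at 10:55.

10:55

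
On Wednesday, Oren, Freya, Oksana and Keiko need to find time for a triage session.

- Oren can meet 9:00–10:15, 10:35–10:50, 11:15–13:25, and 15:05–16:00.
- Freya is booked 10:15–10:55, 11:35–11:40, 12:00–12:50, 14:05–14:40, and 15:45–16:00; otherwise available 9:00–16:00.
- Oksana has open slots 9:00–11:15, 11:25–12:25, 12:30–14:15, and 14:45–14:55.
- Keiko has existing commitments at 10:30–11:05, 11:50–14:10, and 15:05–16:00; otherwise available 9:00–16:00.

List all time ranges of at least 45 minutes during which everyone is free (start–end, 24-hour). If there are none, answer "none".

Freya free within 09:00–16:00: 09:00–10:15, 10:55–11:35, 11:40–12:00, 12:50–14:05, 14:40–15:45.
Keiko free within 09:00–16:00: 09:00–10:30, 11:05–11:50, 14:10–15:05.
Oren ∩ Freya: 09:00–10:15, 11:15–11:35, 11:40–12:00, 12:50–13:25, 15:05–15:45.
Oren ∩ Freya ∩ Oksana: 09:00–10:15, 11:25–11:35, 11:40–12:00, 12:50–13:25.
Oren ∩ Freya ∩ Oksana ∩ Keiko: 09:00–10:15, 11:25–11:35, 11:40–11:50.
Windows ≥ 45 min: 09:00–10:15.

09:00–10:15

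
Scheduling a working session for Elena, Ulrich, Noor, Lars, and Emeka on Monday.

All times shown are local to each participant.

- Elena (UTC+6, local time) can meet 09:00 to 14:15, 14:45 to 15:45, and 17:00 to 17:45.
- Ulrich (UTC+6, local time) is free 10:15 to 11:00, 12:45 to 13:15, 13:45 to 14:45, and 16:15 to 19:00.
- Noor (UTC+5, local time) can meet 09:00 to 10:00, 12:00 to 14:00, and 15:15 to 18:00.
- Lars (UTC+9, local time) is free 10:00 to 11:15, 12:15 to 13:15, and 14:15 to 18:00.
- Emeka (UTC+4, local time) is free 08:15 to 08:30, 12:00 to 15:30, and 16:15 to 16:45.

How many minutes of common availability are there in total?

15 minutes

Elena → UTC: 03:00–08:15, 08:45–09:45, 11:00–11:45.
Ulrich → UTC: 04:15–05:00, 06:45–07:15, 07:45–08:45, 10:15–13:00.
Noor → UTC: 04:00–05:00, 07:00–09:00, 10:15–13:00.
Lars → UTC: 01:00–02:15, 03:15–04:15, 05:15–09:00.
Emeka → UTC: 04:15–04:30, 08:00–11:30, 12:15–12:45.
Elena ∩ Ulrich: 04:15–05:00, 06:45–07:15, 07:45–08:15, 11:00–11:45.
Elena ∩ Ulrich ∩ Noor: 04:15–05:00, 07:00–07:15, 07:45–08:15, 11:00–11:45.
Elena ∩ Ulrich ∩ Noor ∩ Lars: 07:00–07:15, 07:45–08:15.
Elena ∩ Ulrich ∩ Noor ∩ Lars ∩ Emeka: 08:00–08:15.
Total common minutes: 15.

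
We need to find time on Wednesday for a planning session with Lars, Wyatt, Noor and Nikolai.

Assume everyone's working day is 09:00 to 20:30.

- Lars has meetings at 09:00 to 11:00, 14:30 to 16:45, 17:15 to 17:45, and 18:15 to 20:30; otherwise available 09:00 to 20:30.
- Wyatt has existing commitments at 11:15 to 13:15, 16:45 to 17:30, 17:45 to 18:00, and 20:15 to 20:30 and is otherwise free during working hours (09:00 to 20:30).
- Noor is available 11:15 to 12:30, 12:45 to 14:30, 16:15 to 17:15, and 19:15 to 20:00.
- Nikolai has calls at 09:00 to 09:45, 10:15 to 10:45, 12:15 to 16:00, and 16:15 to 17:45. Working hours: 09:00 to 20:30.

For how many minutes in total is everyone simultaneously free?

Lars free within 09:00–20:30: 11:00–14:30, 16:45–17:15, 17:45–18:15.
Wyatt free within 09:00–20:30: 09:00–11:15, 13:15–16:45, 17:30–17:45, 18:00–20:15.
Nikolai free within 09:00–20:30: 09:45–10:15, 10:45–12:15, 16:00–16:15, 17:45–20:30.
Lars ∩ Wyatt: 11:00–11:15, 13:15–14:30, 18:00–18:15.
Lars ∩ Wyatt ∩ Noor: 13:15–14:30.
Lars ∩ Wyatt ∩ Noor ∩ Nikolai: (none).
Total common minutes: 0.

0 minutes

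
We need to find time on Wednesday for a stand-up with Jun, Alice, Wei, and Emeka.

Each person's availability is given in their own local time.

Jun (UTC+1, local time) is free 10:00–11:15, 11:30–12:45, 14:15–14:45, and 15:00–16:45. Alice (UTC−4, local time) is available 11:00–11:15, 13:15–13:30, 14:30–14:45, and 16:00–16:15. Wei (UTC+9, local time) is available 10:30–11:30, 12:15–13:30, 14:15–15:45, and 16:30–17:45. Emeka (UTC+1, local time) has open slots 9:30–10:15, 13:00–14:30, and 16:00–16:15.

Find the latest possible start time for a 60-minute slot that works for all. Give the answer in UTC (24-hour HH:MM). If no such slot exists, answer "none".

Jun → UTC: 09:00–10:15, 10:30–11:45, 13:15–13:45, 14:00–15:45.
Alice → UTC: 15:00–15:15, 17:15–17:30, 18:30–18:45, 20:00–20:15.
Wei → UTC: 01:30–02:30, 03:15–04:30, 05:15–06:45, 07:30–08:45.
Emeka → UTC: 08:30–09:15, 12:00–13:30, 15:00–15:15.
Jun ∩ Alice: 15:00–15:15.
Jun ∩ Alice ∩ Wei: (none).
Jun ∩ Alice ∩ Wei ∩ Emeka: (none).
Windows ≥ 60 min: (none).

none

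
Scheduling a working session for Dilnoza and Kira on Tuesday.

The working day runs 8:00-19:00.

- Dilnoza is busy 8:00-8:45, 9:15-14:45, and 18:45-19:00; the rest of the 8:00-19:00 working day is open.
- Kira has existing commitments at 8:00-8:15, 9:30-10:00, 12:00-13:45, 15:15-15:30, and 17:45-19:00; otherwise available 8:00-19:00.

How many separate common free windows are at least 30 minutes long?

Dilnoza free within 08:00–19:00: 08:45–09:15, 14:45–18:45.
Kira free within 08:00–19:00: 08:15–09:30, 10:00–12:00, 13:45–15:15, 15:30–17:45.
Dilnoza ∩ Kira: 08:45–09:15, 14:45–15:15, 15:30–17:45.
Windows ≥ 30 min: 08:45–09:15, 14:45–15:15, 15:30–17:45.
That's 3 windows.

3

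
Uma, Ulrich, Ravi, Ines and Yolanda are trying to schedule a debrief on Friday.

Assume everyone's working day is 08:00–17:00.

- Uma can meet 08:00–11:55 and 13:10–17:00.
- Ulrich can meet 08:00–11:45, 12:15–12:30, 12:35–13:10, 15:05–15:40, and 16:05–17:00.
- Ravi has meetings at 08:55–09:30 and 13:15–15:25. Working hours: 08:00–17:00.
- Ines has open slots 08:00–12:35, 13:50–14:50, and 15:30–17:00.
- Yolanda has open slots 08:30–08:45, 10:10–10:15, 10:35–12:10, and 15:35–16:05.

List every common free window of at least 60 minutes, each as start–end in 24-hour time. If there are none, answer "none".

10:35–11:45

Ravi free within 08:00–17:00: 08:00–08:55, 09:30–13:15, 15:25–17:00.
Uma ∩ Ulrich: 08:00–11:45, 15:05–15:40, 16:05–17:00.
Uma ∩ Ulrich ∩ Ravi: 08:00–08:55, 09:30–11:45, 15:25–15:40, 16:05–17:00.
Uma ∩ Ulrich ∩ Ravi ∩ Ines: 08:00–08:55, 09:30–11:45, 15:30–15:40, 16:05–17:00.
Uma ∩ Ulrich ∩ Ravi ∩ Ines ∩ Yolanda: 08:30–08:45, 10:10–10:15, 10:35–11:45, 15:35–15:40.
Windows ≥ 60 min: 10:35–11:45.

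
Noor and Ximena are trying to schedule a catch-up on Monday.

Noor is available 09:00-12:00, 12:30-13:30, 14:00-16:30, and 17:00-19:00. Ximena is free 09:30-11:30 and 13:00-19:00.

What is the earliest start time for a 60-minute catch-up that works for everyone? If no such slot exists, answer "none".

09:30

Noor ∩ Ximena: 09:30–11:30, 13:00–13:30, 14:00–16:30, 17:00–19:00.
Windows ≥ 60 min: 09:30–11:30, 14:00–16:30, 17:00–19:00.
Earliest such window starts at 09:30.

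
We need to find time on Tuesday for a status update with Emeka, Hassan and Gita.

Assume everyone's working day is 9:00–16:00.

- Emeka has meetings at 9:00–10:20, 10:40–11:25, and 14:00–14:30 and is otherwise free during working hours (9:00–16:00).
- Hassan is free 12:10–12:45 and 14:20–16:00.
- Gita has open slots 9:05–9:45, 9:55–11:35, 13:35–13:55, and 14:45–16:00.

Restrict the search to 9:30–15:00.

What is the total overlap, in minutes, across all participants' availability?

Emeka free within 09:00–16:00: 10:20–10:40, 11:25–14:00, 14:30–16:00.
Emeka ∩ Hassan: 12:10–12:45, 14:30–16:00.
Emeka ∩ Hassan ∩ Gita: 14:45–16:00.
Restricted to 09:30–15:00: 14:45–15:00.
Total common minutes: 15.

15 minutes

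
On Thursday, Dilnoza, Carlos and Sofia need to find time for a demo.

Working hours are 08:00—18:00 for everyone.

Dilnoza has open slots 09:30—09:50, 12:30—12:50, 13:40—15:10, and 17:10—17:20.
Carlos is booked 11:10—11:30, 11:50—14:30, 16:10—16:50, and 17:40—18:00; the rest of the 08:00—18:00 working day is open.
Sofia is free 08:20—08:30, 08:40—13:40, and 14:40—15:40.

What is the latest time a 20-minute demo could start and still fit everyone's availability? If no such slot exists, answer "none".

14:50

Carlos free within 08:00–18:00: 08:00–11:10, 11:30–11:50, 14:30–16:10, 16:50–17:40.
Dilnoza ∩ Carlos: 09:30–09:50, 14:30–15:10, 17:10–17:20.
Dilnoza ∩ Carlos ∩ Sofia: 09:30–09:50, 14:40–15:10.
Windows ≥ 20 min: 09:30–09:50, 14:40–15:10.
Latest start in the last window 14:40–15:10 is 15:10 − 20 min = 14:50.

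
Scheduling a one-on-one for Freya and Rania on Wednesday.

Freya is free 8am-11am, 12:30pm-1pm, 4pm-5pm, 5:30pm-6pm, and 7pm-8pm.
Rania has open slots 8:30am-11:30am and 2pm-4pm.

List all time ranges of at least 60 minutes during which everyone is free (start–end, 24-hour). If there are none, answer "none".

Freya ∩ Rania: 08:30–11:00.
Windows ≥ 60 min: 08:30–11:00.

08:30–11:00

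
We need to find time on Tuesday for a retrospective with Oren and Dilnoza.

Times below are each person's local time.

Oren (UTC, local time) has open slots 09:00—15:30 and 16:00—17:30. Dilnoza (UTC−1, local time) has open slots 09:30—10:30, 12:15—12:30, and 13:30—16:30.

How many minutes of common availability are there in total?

225 minutes

Oren → UTC: 09:00–15:30, 16:00–17:30.
Dilnoza → UTC: 10:30–11:30, 13:15–13:30, 14:30–17:30.
Oren ∩ Dilnoza: 10:30–11:30, 13:15–13:30, 14:30–15:30, 16:00–17:30.
Total common minutes: 60 + 15 + 60 + 90 = 225.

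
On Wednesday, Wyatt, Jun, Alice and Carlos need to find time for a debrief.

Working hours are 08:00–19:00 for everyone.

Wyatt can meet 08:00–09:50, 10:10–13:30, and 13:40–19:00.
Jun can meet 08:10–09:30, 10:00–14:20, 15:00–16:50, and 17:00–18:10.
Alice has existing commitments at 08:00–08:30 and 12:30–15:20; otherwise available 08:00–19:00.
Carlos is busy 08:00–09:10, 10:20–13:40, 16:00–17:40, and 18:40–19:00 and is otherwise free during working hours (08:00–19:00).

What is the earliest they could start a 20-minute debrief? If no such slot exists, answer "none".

Alice free within 08:00–19:00: 08:30–12:30, 15:20–19:00.
Carlos free within 08:00–19:00: 09:10–10:20, 13:40–16:00, 17:40–18:40.
Wyatt ∩ Jun: 08:10–09:30, 10:10–13:30, 13:40–14:20, 15:00–16:50, 17:00–18:10.
Wyatt ∩ Jun ∩ Alice: 08:30–09:30, 10:10–12:30, 15:20–16:50, 17:00–18:10.
Wyatt ∩ Jun ∩ Alice ∩ Carlos: 09:10–09:30, 10:10–10:20, 15:20–16:00, 17:40–18:10.
Windows ≥ 20 min: 09:10–09:30, 15:20–16:00, 17:40–18:10.
Earliest such window starts at 09:10.

09:10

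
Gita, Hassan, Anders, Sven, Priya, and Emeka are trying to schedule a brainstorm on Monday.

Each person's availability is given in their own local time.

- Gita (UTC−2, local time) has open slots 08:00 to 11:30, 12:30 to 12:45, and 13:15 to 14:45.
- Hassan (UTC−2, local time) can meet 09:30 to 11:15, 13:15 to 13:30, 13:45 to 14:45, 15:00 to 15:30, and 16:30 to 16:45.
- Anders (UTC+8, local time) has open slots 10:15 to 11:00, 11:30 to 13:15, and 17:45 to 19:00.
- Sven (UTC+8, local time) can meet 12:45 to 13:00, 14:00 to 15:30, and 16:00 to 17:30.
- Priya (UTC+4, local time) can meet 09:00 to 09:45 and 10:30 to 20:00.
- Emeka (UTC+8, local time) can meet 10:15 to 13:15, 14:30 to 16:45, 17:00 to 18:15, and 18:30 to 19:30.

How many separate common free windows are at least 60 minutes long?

0

Gita → UTC: 10:00–13:30, 14:30–14:45, 15:15–16:45.
Hassan → UTC: 11:30–13:15, 15:15–15:30, 15:45–16:45, 17:00–17:30, 18:30–18:45.
Anders → UTC: 02:15–03:00, 03:30–05:15, 09:45–11:00.
Sven → UTC: 04:45–05:00, 06:00–07:30, 08:00–09:30.
Priya → UTC: 05:00–05:45, 06:30–16:00.
Emeka → UTC: 02:15–05:15, 06:30–08:45, 09:00–10:15, 10:30–11:30.
Gita ∩ Hassan: 11:30–13:15, 15:15–15:30, 15:45–16:45.
Gita ∩ Hassan ∩ Anders: (none).
Gita ∩ Hassan ∩ Anders ∩ Sven: (none).
Gita ∩ Hassan ∩ Anders ∩ Sven ∩ Priya: (none).
Gita ∩ Hassan ∩ Anders ∩ Sven ∩ Priya ∩ Emeka: (none).
Windows ≥ 60 min: (none).
That's 0 windows.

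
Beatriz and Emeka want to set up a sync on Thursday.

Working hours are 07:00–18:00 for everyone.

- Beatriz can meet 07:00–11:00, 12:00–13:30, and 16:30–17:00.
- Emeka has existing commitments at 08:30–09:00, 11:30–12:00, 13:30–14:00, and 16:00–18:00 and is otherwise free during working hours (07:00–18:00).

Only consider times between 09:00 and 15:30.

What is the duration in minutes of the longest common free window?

120 minutes

Emeka free within 07:00–18:00: 07:00–08:30, 09:00–11:30, 12:00–13:30, 14:00–16:00.
Beatriz ∩ Emeka: 07:00–08:30, 09:00–11:00, 12:00–13:30.
Restricted to 09:00–15:30: 09:00–11:00, 12:00–13:30.
Common window lengths: 120, 90 min; longest is 120.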